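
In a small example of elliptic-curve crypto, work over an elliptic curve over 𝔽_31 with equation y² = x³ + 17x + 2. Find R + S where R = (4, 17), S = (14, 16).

(4, 17) + (14, 16). λ = (16 - 17)/(14 - 4) ≡ 30/10 mod 31. 10⁻¹ ≡ 28 (mod 31), so λ ≡ 3.
  x = λ² - 4 - 14 = 9 - 18 ≡ 22; y = λ·(4 - 22) - 17 ≡ 22. → (22, 22)

(22, 22)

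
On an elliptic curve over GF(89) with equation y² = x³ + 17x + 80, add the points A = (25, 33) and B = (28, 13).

(25, 33) + (28, 13). λ = (13 - 33)/(28 - 25) ≡ 69/3 mod 89. 3⁻¹ ≡ 30 (mod 89), so λ ≡ 23.
  x = λ² - 25 - 28 = 529 - 53 ≡ 31; y = λ·(25 - 31) - 33 ≡ 7. → (31, 7)

(31, 7)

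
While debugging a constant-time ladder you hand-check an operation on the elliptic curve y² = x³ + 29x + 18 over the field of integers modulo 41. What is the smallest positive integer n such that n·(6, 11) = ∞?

11

2P: tangent at (6, 11): λ = (3·6² + 29)/(2·11) ≡ 14/22. 22⁻¹ ≡ 28 (mod 41), so λ ≡ 14·28 ≡ 23.
  x = λ² - 6 - 6 = 529 - 12 ≡ 25; y = λ·(6 - 25) - 11 ≡ 3. → (25, 3)
3P: (25, 3) + (6, 11). λ = (11 - 3)/(6 - 25) ≡ 8/22 mod 41. 22⁻¹ ≡ 28 (mod 41) since 22·28 = 616 ≡ 1, so λ ≡ 19.
  x = λ² - 25 - 6 = 361 - 31 ≡ 2; y = λ·(25 - 2) - 3 ≡ 24. → (2, 24)
4P: (2, 24) + (6, 11). λ = (11 - 24)/(6 - 2) ≡ 28/4 mod 41. 4⁻¹ ≡ 31 (mod 41), so λ ≡ 7.
  x = λ² - 2 - 6 = 49 - 8 ≡ 0; y = λ·(2 - 0) - 24 ≡ 31. → (0, 31)
5P: (0, 31) + (6, 11). λ = (11 - 31)/(6 - 0) ≡ 21/6 mod 41. 6⁻¹ ≡ 7 (mod 41), so λ ≡ 24.
  x = λ² - 0 - 6 = 576 - 6 ≡ 37; y = λ·(0 - 37) - 31 ≡ 24. → (37, 24)
6P: (37, 24) + (6, 11). λ = (11 - 24)/(6 - 37) ≡ 28/10 mod 41. 10⁻¹ ≡ 37 (mod 41), so λ ≡ 11.
  x = λ² - 37 - 6 = 121 - 43 ≡ 37; y = λ·(37 - 37) - 24 ≡ 17. → (37, 17)
7P: (37, 17) + (6, 11). λ = (11 - 17)/(6 - 37) ≡ 35/10 mod 41. 10⁻¹ ≡ 37 (mod 41) since 10·37 = 370 ≡ 1, so λ ≡ 24.
  x = λ² - 37 - 6 = 576 - 43 ≡ 0; y = λ·(37 - 0) - 17 ≡ 10. → (0, 10)
8P: (0, 10) + (6, 11). λ = (11 - 10)/(6 - 0) ≡ 1/6 mod 41. 6⁻¹ ≡ 7 (mod 41) since 6·7 = 42 ≡ 1, so λ ≡ 7.
  x = λ² - 0 - 6 = 49 - 6 ≡ 2; y = λ·(0 - 2) - 10 ≡ 17. → (2, 17)
9P: (2, 17) + (6, 11). λ = (11 - 17)/(6 - 2) ≡ 35/4 mod 41. 4⁻¹ ≡ 31 (mod 41), so λ ≡ 19.
  x = λ² - 2 - 6 = 361 - 8 ≡ 25; y = λ·(2 - 25) - 17 ≡ 38. → (25, 38)
10P: (25, 38) + (6, 11). λ = (11 - 38)/(6 - 25) ≡ 14/22 mod 41. 22⁻¹ ≡ 28 (mod 41), so λ ≡ 23.
  x = λ² - 25 - 6 = 529 - 31 ≡ 6; y = λ·(25 - 6) - 38 ≡ 30. → (6, 30)
11P: (6, 30) + (6, 11): same x and y₁ ≡ -y₂, so the sum is ∞.
11P = ∞, so the order is 11.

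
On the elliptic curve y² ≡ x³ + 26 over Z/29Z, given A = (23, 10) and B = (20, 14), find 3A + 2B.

First 3A:
Repeated addition: build up to 3A.
2A: tangent at (23, 10): λ = (3·23² + 0)/(2·10) ≡ 21/20. 20⁻¹ ≡ 16 (mod 29), so λ ≡ 21·16 ≡ 17.
  x = λ² - 23 - 23 = 289 - 46 ≡ 11; y = λ·(23 - 11) - 10 ≡ 20. → (11, 20)
3A: (11, 20) + (23, 10). λ = (10 - 20)/(23 - 11) ≡ 19/12 mod 29. 12⁻¹ ≡ 17 (mod 29), so λ ≡ 4.
  x = λ² - 11 - 23 = 16 - 34 ≡ 11; y = λ·(11 - 11) - 20 ≡ 9. → (11, 9)
3A = (11, 9).
Next 2B:
Repeated addition: build up to 2B.
2B: tangent at (20, 14): λ = (3·20² + 0)/(2·14) ≡ 11/28. 28⁻¹ ≡ 28 (mod 29) since 28·28 = 784 ≡ 1, so λ ≡ 11·28 ≡ 18.
  x = λ² - 20 - 20 = 324 - 40 ≡ 23; y = λ·(20 - 23) - 14 ≡ 19. → (23, 19)
2B = (23, 19).
Finally 3A + 2B:
(11, 9) + (23, 19). λ = (19 - 9)/(23 - 11) ≡ 10/12 mod 29. 12⁻¹ ≡ 17 (mod 29) since 12·17 = 204 ≡ 1, so λ ≡ 25.
  x = λ² - 11 - 23 = 625 - 34 ≡ 11; y = λ·(11 - 11) - 9 ≡ 20. → (11, 20)

(11, 20)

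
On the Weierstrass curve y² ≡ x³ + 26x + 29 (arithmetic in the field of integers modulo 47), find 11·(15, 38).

Write Q = (15, 38).
Repeated addition: build up to 11Q.
2Q: tangent at (15, 38): λ = (3·15² + 26)/(2·38) ≡ 43/29. 29⁻¹ ≡ 13 (mod 47) since 29·13 = 377 ≡ 1, so λ ≡ 43·13 ≡ 42.
  x = λ² - 15 - 15 = 1764 - 30 ≡ 42; y = λ·(15 - 42) - 38 ≡ 3. → (42, 3)
3Q: (42, 3) + (15, 38). λ = (38 - 3)/(15 - 42) ≡ 35/20 mod 47. 20⁻¹ ≡ 40 (mod 47), so λ ≡ 37.
  x = λ² - 42 - 15 = 1369 - 57 ≡ 43; y = λ·(42 - 43) - 3 ≡ 7. → (43, 7)
4Q: (43, 7) + (15, 38). λ = (38 - 7)/(15 - 43) ≡ 31/19 mod 47. 19⁻¹ ≡ 5 (mod 47) since 19·5 = 95 ≡ 1, so λ ≡ 14.
  x = λ² - 43 - 15 = 196 - 58 ≡ 44; y = λ·(43 - 44) - 7 ≡ 26. → (44, 26)
5Q: (44, 26) + (15, 38). λ = (38 - 26)/(15 - 44) ≡ 12/18 mod 47. 18⁻¹ ≡ 34 (mod 47), so λ ≡ 32.
  x = λ² - 44 - 15 = 1024 - 59 ≡ 25; y = λ·(44 - 25) - 26 ≡ 18. → (25, 18)
6Q: (25, 18) + (15, 38). λ = (38 - 18)/(15 - 25) ≡ 20/37 mod 47. 37⁻¹ ≡ 14 (mod 47), so λ ≡ 45.
  x = λ² - 25 - 15 = 2025 - 40 ≡ 11; y = λ·(25 - 11) - 18 ≡ 1. → (11, 1)
7Q: (11, 1) + (15, 38). λ = (38 - 1)/(15 - 11) ≡ 37/4 mod 47. 4⁻¹ ≡ 12 (mod 47) since 4·12 = 48 ≡ 1, so λ ≡ 21.
  x = λ² - 11 - 15 = 441 - 26 ≡ 39; y = λ·(11 - 39) - 1 ≡ 22. → (39, 22)
8Q: (39, 22) + (15, 38). λ = (38 - 22)/(15 - 39) ≡ 16/23 mod 47. 23⁻¹ ≡ 45 (mod 47), so λ ≡ 15.
  x = λ² - 39 - 15 = 225 - 54 ≡ 30; y = λ·(39 - 30) - 22 ≡ 19. → (30, 19)
9Q: (30, 19) + (15, 38). λ = (38 - 19)/(15 - 30) ≡ 19/32 mod 47. 32⁻¹ ≡ 25 (mod 47) since 32·25 = 800 ≡ 1, so λ ≡ 5.
  x = λ² - 30 - 15 = 25 - 45 ≡ 27; y = λ·(30 - 27) - 19 ≡ 43. → (27, 43)
10Q: (27, 43) + (15, 38). λ = (38 - 43)/(15 - 27) ≡ 42/35 mod 47. 35⁻¹ ≡ 43 (mod 47) since 35·43 = 1505 ≡ 1, so λ ≡ 20.
  x = λ² - 27 - 15 = 400 - 42 ≡ 29; y = λ·(27 - 29) - 43 ≡ 11. → (29, 11)
11Q: (29, 11) + (15, 38). λ = (38 - 11)/(15 - 29) ≡ 27/33 mod 47. 33⁻¹ ≡ 10 (mod 47), so λ ≡ 35.
  x = λ² - 29 - 15 = 1225 - 44 ≡ 6; y = λ·(29 - 6) - 11 ≡ 42. → (6, 42)

(6, 42)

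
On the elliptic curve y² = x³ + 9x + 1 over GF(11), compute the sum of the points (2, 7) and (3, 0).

(0, 1)

(2, 7) + (3, 0). λ = (0 - 7)/(3 - 2) ≡ 4/1 mod 11. 1⁻¹ ≡ 1 (mod 11) since 1·1 = 1 ≡ 1, so λ ≡ 4.
  x = λ² - 2 - 3 = 16 - 5 ≡ 0; y = λ·(2 - 0) - 7 ≡ 1. → (0, 1)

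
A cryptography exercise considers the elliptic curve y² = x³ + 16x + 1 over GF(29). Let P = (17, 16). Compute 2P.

tangent at (17, 16): λ = (3·17² + 16)/(2·16) ≡ 13/3. 3⁻¹ ≡ 10 (mod 29), so λ ≡ 13·10 ≡ 14.
  x = λ² - 17 - 17 = 196 - 34 ≡ 17; y = λ·(17 - 17) - 16 ≡ 13. → (17, 13)

(17, 13)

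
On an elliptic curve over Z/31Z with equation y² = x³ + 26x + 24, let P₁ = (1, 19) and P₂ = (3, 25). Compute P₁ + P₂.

(5, 0)

(1, 19) + (3, 25). λ = (25 - 19)/(3 - 1) ≡ 6/2 mod 31. 2⁻¹ ≡ 16 (mod 31), so λ ≡ 3.
  x = λ² - 1 - 3 = 9 - 4 ≡ 5; y = λ·(1 - 5) - 19 ≡ 0. → (5, 0)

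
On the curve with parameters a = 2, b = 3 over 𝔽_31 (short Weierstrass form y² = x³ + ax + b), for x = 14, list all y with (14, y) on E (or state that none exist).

x³ + 2x + 3 = 2775 ≡ 16 (mod 31).
Square roots of 16 mod 31: 4 and 27 (since 4² = 16 ≡ 16).

4, 27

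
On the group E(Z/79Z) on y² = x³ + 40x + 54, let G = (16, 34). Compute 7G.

Repeated addition: build up to 7G.
2G: tangent at (16, 34): λ = (3·16² + 40)/(2·34) ≡ 18/68. 68⁻¹ ≡ 43 (mod 79) since 68·43 = 2924 ≡ 1, so λ ≡ 18·43 ≡ 63.
  x = λ² - 16 - 16 = 3969 - 32 ≡ 66; y = λ·(16 - 66) - 34 ≡ 55. → (66, 55)
3G: (66, 55) + (16, 34). λ = (34 - 55)/(16 - 66) ≡ 58/29 mod 79. 29⁻¹ ≡ 30 (mod 79) since 29·30 = 870 ≡ 1, so λ ≡ 2.
  x = λ² - 66 - 16 = 4 - 82 ≡ 1; y = λ·(66 - 1) - 55 ≡ 75. → (1, 75)
4G: (1, 75) + (16, 34). λ = (34 - 75)/(16 - 1) ≡ 38/15 mod 79. 15⁻¹ ≡ 58 (mod 79), so λ ≡ 71.
  x = λ² - 1 - 16 = 5041 - 17 ≡ 47; y = λ·(1 - 47) - 75 ≡ 56. → (47, 56)
5G: (47, 56) + (16, 34). λ = (34 - 56)/(16 - 47) ≡ 57/48 mod 79. 48⁻¹ ≡ 28 (mod 79) since 48·28 = 1344 ≡ 1, so λ ≡ 16.
  x = λ² - 47 - 16 = 256 - 63 ≡ 35; y = λ·(47 - 35) - 56 ≡ 57. → (35, 57)
6G: (35, 57) + (16, 34). λ = (34 - 57)/(16 - 35) ≡ 56/60 mod 79. 60⁻¹ ≡ 54 (mod 79), so λ ≡ 22.
  x = λ² - 35 - 16 = 484 - 51 ≡ 38; y = λ·(35 - 38) - 57 ≡ 35. → (38, 35)
7G: (38, 35) + (16, 34). λ = (34 - 35)/(16 - 38) ≡ 78/57 mod 79. 57⁻¹ ≡ 61 (mod 79), so λ ≡ 18.
  x = λ² - 38 - 16 = 324 - 54 ≡ 33; y = λ·(38 - 33) - 35 ≡ 55. → (33, 55)

(33, 55)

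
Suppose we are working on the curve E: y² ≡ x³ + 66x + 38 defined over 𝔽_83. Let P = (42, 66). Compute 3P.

Repeated addition: build up to 3P.
2P: tangent at (42, 66): λ = (3·42² + 66)/(2·66) ≡ 46/49. 49⁻¹ ≡ 61 (mod 83) since 49·61 = 2989 ≡ 1, so λ ≡ 46·61 ≡ 67.
  x = λ² - 42 - 42 = 4489 - 84 ≡ 6; y = λ·(42 - 6) - 66 ≡ 22. → (6, 22)
3P: (6, 22) + (42, 66). λ = (66 - 22)/(42 - 6) ≡ 44/36 mod 83. 36⁻¹ ≡ 30 (mod 83) since 36·30 = 1080 ≡ 1, so λ ≡ 75.
  x = λ² - 6 - 42 = 5625 - 48 ≡ 16; y = λ·(6 - 16) - 22 ≡ 58. → (16, 58)

(16, 58)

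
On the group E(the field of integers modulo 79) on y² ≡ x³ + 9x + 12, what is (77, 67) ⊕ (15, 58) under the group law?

(77, 67) + (15, 58). λ = (58 - 67)/(15 - 77) ≡ 70/17 mod 79. 17⁻¹ ≡ 14 (mod 79) since 17·14 = 238 ≡ 1, so λ ≡ 32.
  x = λ² - 77 - 15 = 1024 - 92 ≡ 63; y = λ·(77 - 63) - 67 ≡ 65. → (63, 65)

(63, 65)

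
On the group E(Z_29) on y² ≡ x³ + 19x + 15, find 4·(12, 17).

(1, 21)

Write P = (12, 17).
Repeated addition: build up to 4P.
2P: tangent at (12, 17): λ = (3·12² + 19)/(2·17) ≡ 16/5. 5⁻¹ ≡ 6 (mod 29), so λ ≡ 16·6 ≡ 9.
  x = λ² - 12 - 12 = 81 - 24 ≡ 28; y = λ·(12 - 28) - 17 ≡ 13. → (28, 13)
3P: (28, 13) + (12, 17). λ = (17 - 13)/(12 - 28) ≡ 4/13 mod 29. 13⁻¹ ≡ 9 (mod 29), so λ ≡ 7.
  x = λ² - 28 - 12 = 49 - 40 ≡ 9; y = λ·(28 - 9) - 13 ≡ 4. → (9, 4)
4P: (9, 4) + (12, 17). λ = (17 - 4)/(12 - 9) ≡ 13/3 mod 29. 3⁻¹ ≡ 10 (mod 29), so λ ≡ 14.
  x = λ² - 9 - 12 = 196 - 21 ≡ 1; y = λ·(9 - 1) - 4 ≡ 21. → (1, 21)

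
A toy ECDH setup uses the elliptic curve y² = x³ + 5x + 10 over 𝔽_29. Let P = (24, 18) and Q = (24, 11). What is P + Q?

O

The two points share x = 24 and their y-coordinates satisfy 18 + 11 ≡ 0 (mod 29), so they are inverses. Their sum is the point at infinity.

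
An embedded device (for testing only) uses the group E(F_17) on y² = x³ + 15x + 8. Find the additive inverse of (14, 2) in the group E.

-(14, 2) = (14, -2 mod 17) = (14, 15).

(14, 15)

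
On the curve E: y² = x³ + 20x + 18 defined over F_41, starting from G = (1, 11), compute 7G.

(1, 30)

Repeated addition: build up to 7G.
2G: tangent at (1, 11): λ = (3·1² + 20)/(2·11) ≡ 23/22. 22⁻¹ ≡ 28 (mod 41), so λ ≡ 23·28 ≡ 29.
  x = λ² - 1 - 1 = 841 - 2 ≡ 19; y = λ·(1 - 19) - 11 ≡ 0. → (19, 0)
3G: (19, 0) + (1, 11). λ = (11 - 0)/(1 - 19) ≡ 11/23 mod 41. 23⁻¹ ≡ 25 (mod 41), so λ ≡ 29.
  x = λ² - 19 - 1 = 841 - 20 ≡ 1; y = λ·(19 - 1) - 0 ≡ 30. → (1, 30)
4G: (1, 30) + (1, 11): same x and y₁ ≡ -y₂, so the sum is ∞.
5G: ∞ + (1, 11) = (1, 11) (identity).
6G: tangent at (1, 11): λ = (3·1² + 20)/(2·11) ≡ 23/22. 22⁻¹ ≡ 28 (mod 41) since 22·28 = 616 ≡ 1, so λ ≡ 23·28 ≡ 29.
  x = λ² - 1 - 1 = 841 - 2 ≡ 19; y = λ·(1 - 19) - 11 ≡ 0. → (19, 0)
7G: (19, 0) + (1, 11). λ = (11 - 0)/(1 - 19) ≡ 11/23 mod 41. 23⁻¹ ≡ 25 (mod 41) since 23·25 = 575 ≡ 1, so λ ≡ 29.
  x = λ² - 19 - 1 = 841 - 20 ≡ 1; y = λ·(19 - 1) - 0 ≡ 30. → (1, 30)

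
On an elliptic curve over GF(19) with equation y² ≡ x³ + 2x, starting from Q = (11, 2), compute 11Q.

Repeated addition: build up to 11Q.
2Q: tangent at (11, 2): λ = (3·11² + 2)/(2·2) ≡ 4/4. 4⁻¹ ≡ 5 (mod 19) since 4·5 = 20 ≡ 1, so λ ≡ 4·5 ≡ 1.
  x = λ² - 11 - 11 = 1 - 22 ≡ 17; y = λ·(11 - 17) - 2 ≡ 11. → (17, 11)
3Q: (17, 11) + (11, 2). λ = (2 - 11)/(11 - 17) ≡ 10/13 mod 19. 13⁻¹ ≡ 3 (mod 19) since 13·3 = 39 ≡ 1, so λ ≡ 11.
  x = λ² - 17 - 11 = 121 - 28 ≡ 17; y = λ·(17 - 17) - 11 ≡ 8. → (17, 8)
4Q: (17, 8) + (11, 2). λ = (2 - 8)/(11 - 17) ≡ 13/13 mod 19. 13⁻¹ ≡ 3 (mod 19), so λ ≡ 1.
  x = λ² - 17 - 11 = 1 - 28 ≡ 11; y = λ·(17 - 11) - 8 ≡ 17. → (11, 17)
5Q: (11, 17) + (11, 2): same x and y₁ ≡ -y₂, so the sum is O.
6Q: O + (11, 2) = (11, 2) (identity).
7Q: tangent at (11, 2): λ = (3·11² + 2)/(2·2) ≡ 4/4. 4⁻¹ ≡ 5 (mod 19), so λ ≡ 4·5 ≡ 1.
  x = λ² - 11 - 11 = 1 - 22 ≡ 17; y = λ·(11 - 17) - 2 ≡ 11. → (17, 11)
8Q: (17, 11) + (11, 2). λ = (2 - 11)/(11 - 17) ≡ 10/13 mod 19. 13⁻¹ ≡ 3 (mod 19), so λ ≡ 11.
  x = λ² - 17 - 11 = 121 - 28 ≡ 17; y = λ·(17 - 17) - 11 ≡ 8. → (17, 8)
9Q: (17, 8) + (11, 2). λ = (2 - 8)/(11 - 17) ≡ 13/13 mod 19. 13⁻¹ ≡ 3 (mod 19), so λ ≡ 1.
  x = λ² - 17 - 11 = 1 - 28 ≡ 11; y = λ·(17 - 11) - 8 ≡ 17. → (11, 17)
10Q: (11, 17) + (11, 2): same x and y₁ ≡ -y₂, so the sum is O.
11Q: O + (11, 2) = (11, 2) (identity).

(11, 2)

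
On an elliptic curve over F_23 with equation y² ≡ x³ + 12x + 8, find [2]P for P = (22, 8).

tangent at (22, 8): λ = (3·22² + 12)/(2·8) ≡ 15/16. 16⁻¹ ≡ 13 (mod 23) since 16·13 = 208 ≡ 1, so λ ≡ 15·13 ≡ 11.
  x = λ² - 22 - 22 = 121 - 44 ≡ 8; y = λ·(22 - 8) - 8 ≡ 8. → (8, 8)

(8, 8)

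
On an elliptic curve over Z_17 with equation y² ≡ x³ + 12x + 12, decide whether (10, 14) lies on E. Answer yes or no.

y² = 14² ≡ 9; x³ + 12x + 12 = 1132 ≡ 10 (mod 17). 9 ≠ 10.

no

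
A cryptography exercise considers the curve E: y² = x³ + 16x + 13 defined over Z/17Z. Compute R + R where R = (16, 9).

(6, 11)

tangent at (16, 9): λ = (3·16² + 16)/(2·9) ≡ 2/1. 1⁻¹ ≡ 1 (mod 17), so λ ≡ 2·1 ≡ 2.
  x = λ² - 16 - 16 = 4 - 32 ≡ 6; y = λ·(16 - 6) - 9 ≡ 11. → (6, 11)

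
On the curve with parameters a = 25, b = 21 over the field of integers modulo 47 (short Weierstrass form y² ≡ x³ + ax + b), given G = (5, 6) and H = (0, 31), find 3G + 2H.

First 3G:
Repeated addition: build up to 3G.
2G: tangent at (5, 6): λ = (3·5² + 25)/(2·6) ≡ 6/12. 12⁻¹ ≡ 4 (mod 47) since 12·4 = 48 ≡ 1, so λ ≡ 6·4 ≡ 24.
  x = λ² - 5 - 5 = 576 - 10 ≡ 2; y = λ·(5 - 2) - 6 ≡ 19. → (2, 19)
3G: (2, 19) + (5, 6). λ = (6 - 19)/(5 - 2) ≡ 34/3 mod 47. 3⁻¹ ≡ 16 (mod 47), so λ ≡ 27.
  x = λ² - 2 - 5 = 729 - 7 ≡ 17; y = λ·(2 - 17) - 19 ≡ 46. → (17, 46)
3G = (17, 46).
Next 2H:
Repeated addition: build up to 2H.
2H: tangent at (0, 31): λ = (3·0² + 25)/(2·31) ≡ 25/15. 15⁻¹ ≡ 22 (mod 47) since 15·22 = 330 ≡ 1, so λ ≡ 25·22 ≡ 33.
  x = λ² - 0 - 0 = 1089 - 0 ≡ 8; y = λ·(0 - 8) - 31 ≡ 34. → (8, 34)
2H = (8, 34).
Finally 3G + 2H:
(17, 46) + (8, 34). λ = (34 - 46)/(8 - 17) ≡ 35/38 mod 47. 38⁻¹ ≡ 26 (mod 47), so λ ≡ 17.
  x = λ² - 17 - 8 = 289 - 25 ≡ 29; y = λ·(17 - 29) - 46 ≡ 32. → (29, 32)

(29, 32)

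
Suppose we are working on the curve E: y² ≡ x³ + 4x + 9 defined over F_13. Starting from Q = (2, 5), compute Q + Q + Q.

Repeated addition: build up to 3Q.
2Q: tangent at (2, 5): λ = (3·2² + 4)/(2·5) ≡ 3/10. 10⁻¹ ≡ 4 (mod 13) since 10·4 = 40 ≡ 1, so λ ≡ 3·4 ≡ 12.
  x = λ² - 2 - 2 = 144 - 4 ≡ 10; y = λ·(2 - 10) - 5 ≡ 3. → (10, 3)
3Q: (10, 3) + (2, 5). λ = (5 - 3)/(2 - 10) ≡ 2/5 mod 13. 5⁻¹ ≡ 8 (mod 13) since 5·8 = 40 ≡ 1, so λ ≡ 3.
  x = λ² - 10 - 2 = 9 - 12 ≡ 10; y = λ·(10 - 10) - 3 ≡ 10. → (10, 10)

(10, 10)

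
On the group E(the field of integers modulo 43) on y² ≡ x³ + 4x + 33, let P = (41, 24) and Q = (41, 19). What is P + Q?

O

The two points share x = 41 and their y-coordinates satisfy 24 + 19 ≡ 0 (mod 43), so they are inverses. Their sum is O.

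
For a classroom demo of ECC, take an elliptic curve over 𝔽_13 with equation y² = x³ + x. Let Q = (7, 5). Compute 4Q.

(4, 4)

Repeated addition: build up to 4Q.
2Q: tangent at (7, 5): λ = (3·7² + 1)/(2·5) ≡ 5/10. 10⁻¹ ≡ 4 (mod 13), so λ ≡ 5·4 ≡ 7.
  x = λ² - 7 - 7 = 49 - 14 ≡ 9; y = λ·(7 - 9) - 5 ≡ 7. → (9, 7)
3Q: (9, 7) + (7, 5). λ = (5 - 7)/(7 - 9) ≡ 11/11 mod 13. 11⁻¹ ≡ 6 (mod 13) since 11·6 = 66 ≡ 1, so λ ≡ 1.
  x = λ² - 9 - 7 = 1 - 16 ≡ 11; y = λ·(9 - 11) - 7 ≡ 4. → (11, 4)
4Q: (11, 4) + (7, 5). λ = (5 - 4)/(7 - 11) ≡ 1/9 mod 13. 9⁻¹ ≡ 3 (mod 13), so λ ≡ 3.
  x = λ² - 11 - 7 = 9 - 18 ≡ 4; y = λ·(11 - 4) - 4 ≡ 4. → (4, 4)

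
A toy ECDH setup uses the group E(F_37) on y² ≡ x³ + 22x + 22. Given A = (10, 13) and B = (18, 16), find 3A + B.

(34, 22)

First 3A:
Repeated addition: build up to 3A.
2A: tangent at (10, 13): λ = (3·10² + 22)/(2·13) ≡ 26/26. 26⁻¹ ≡ 10 (mod 37) since 26·10 = 260 ≡ 1, so λ ≡ 26·10 ≡ 1.
  x = λ² - 10 - 10 = 1 - 20 ≡ 18; y = λ·(10 - 18) - 13 ≡ 16. → (18, 16)
3A: (18, 16) + (10, 13). λ = (13 - 16)/(10 - 18) ≡ 34/29 mod 37. 29⁻¹ ≡ 23 (mod 37), so λ ≡ 5.
  x = λ² - 18 - 10 = 25 - 28 ≡ 34; y = λ·(18 - 34) - 16 ≡ 15. → (34, 15)
3A = (34, 15).
Finally 3A + B:
(34, 15) + (18, 16). λ = (16 - 15)/(18 - 34) ≡ 1/21 mod 37. 21⁻¹ ≡ 30 (mod 37), so λ ≡ 30.
  x = λ² - 34 - 18 = 900 - 52 ≡ 34; y = λ·(34 - 34) - 15 ≡ 22. → (34, 22)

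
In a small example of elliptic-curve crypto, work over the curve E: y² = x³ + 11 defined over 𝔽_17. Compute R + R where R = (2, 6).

(14, 16)

tangent at (2, 6): λ = (3·2² + 0)/(2·6) ≡ 12/12. 12⁻¹ ≡ 10 (mod 17) since 12·10 = 120 ≡ 1, so λ ≡ 12·10 ≡ 1.
  x = λ² - 2 - 2 = 1 - 4 ≡ 14; y = λ·(2 - 14) - 6 ≡ 16. → (14, 16)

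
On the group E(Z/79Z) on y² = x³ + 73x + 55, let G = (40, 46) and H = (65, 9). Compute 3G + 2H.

(44, 45)

First 3G:
Repeated addition: build up to 3G.
2G: tangent at (40, 46): λ = (3·40² + 73)/(2·46) ≡ 54/13. 13⁻¹ ≡ 73 (mod 79), so λ ≡ 54·73 ≡ 71.
  x = λ² - 40 - 40 = 5041 - 80 ≡ 63; y = λ·(40 - 63) - 46 ≡ 59. → (63, 59)
3G: (63, 59) + (40, 46). λ = (46 - 59)/(40 - 63) ≡ 66/56 mod 79. 56⁻¹ ≡ 24 (mod 79), so λ ≡ 4.
  x = λ² - 63 - 40 = 16 - 103 ≡ 71; y = λ·(63 - 71) - 59 ≡ 67. → (71, 67)
3G = (71, 67).
Next 2H:
Repeated addition: build up to 2H.
2H: tangent at (65, 9): λ = (3·65² + 73)/(2·9) ≡ 29/18. 18⁻¹ ≡ 22 (mod 79), so λ ≡ 29·22 ≡ 6.
  x = λ² - 65 - 65 = 36 - 130 ≡ 64; y = λ·(65 - 64) - 9 ≡ 76. → (64, 76)
2H = (64, 76).
Finally 3G + 2H:
(71, 67) + (64, 76). λ = (76 - 67)/(64 - 71) ≡ 9/72 mod 79. 72⁻¹ ≡ 45 (mod 79), so λ ≡ 10.
  x = λ² - 71 - 64 = 100 - 135 ≡ 44; y = λ·(71 - 44) - 67 ≡ 45. → (44, 45)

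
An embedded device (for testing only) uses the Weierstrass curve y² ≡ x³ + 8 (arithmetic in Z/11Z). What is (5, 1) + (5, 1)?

tangent at (5, 1): λ = (3·5² + 0)/(2·1) ≡ 9/2. 2⁻¹ ≡ 6 (mod 11), so λ ≡ 9·6 ≡ 10.
  x = λ² - 5 - 5 = 100 - 10 ≡ 2; y = λ·(5 - 2) - 1 ≡ 7. → (2, 7)

(2, 7)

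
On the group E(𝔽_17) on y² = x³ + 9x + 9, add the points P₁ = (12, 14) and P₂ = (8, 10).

(12, 14) + (8, 10). λ = (10 - 14)/(8 - 12) ≡ 13/13 mod 17. 13⁻¹ ≡ 4 (mod 17), so λ ≡ 1.
  x = λ² - 12 - 8 = 1 - 20 ≡ 15; y = λ·(12 - 15) - 14 ≡ 0. → (15, 0)

(15, 0)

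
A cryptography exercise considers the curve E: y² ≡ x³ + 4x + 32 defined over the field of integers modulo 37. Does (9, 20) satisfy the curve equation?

y² = 20² ≡ 30; x³ + 4x + 32 = 797 ≡ 20 (mod 37). 30 ≠ 20.

no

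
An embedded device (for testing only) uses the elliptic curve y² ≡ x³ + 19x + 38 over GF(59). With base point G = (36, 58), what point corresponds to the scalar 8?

(53, 11)

Repeated addition: build up to 8G.
2G: tangent at (36, 58): λ = (3·36² + 19)/(2·58) ≡ 13/57. 57⁻¹ ≡ 29 (mod 59) since 57·29 = 1653 ≡ 1, so λ ≡ 13·29 ≡ 23.
  x = λ² - 36 - 36 = 529 - 72 ≡ 44; y = λ·(36 - 44) - 58 ≡ 53. → (44, 53)
3G: (44, 53) + (36, 58). λ = (58 - 53)/(36 - 44) ≡ 5/51 mod 59. 51⁻¹ ≡ 22 (mod 59), so λ ≡ 51.
  x = λ² - 44 - 36 = 2601 - 80 ≡ 43; y = λ·(44 - 43) - 53 ≡ 57. → (43, 57)
4G: (43, 57) + (36, 58). λ = (58 - 57)/(36 - 43) ≡ 1/52 mod 59. 52⁻¹ ≡ 42 (mod 59), so λ ≡ 42.
  x = λ² - 43 - 36 = 1764 - 79 ≡ 33; y = λ·(43 - 33) - 57 ≡ 9. → (33, 9)
5G: (33, 9) + (36, 58). λ = (58 - 9)/(36 - 33) ≡ 49/3 mod 59. 3⁻¹ ≡ 20 (mod 59) since 3·20 = 60 ≡ 1, so λ ≡ 36.
  x = λ² - 33 - 36 = 1296 - 69 ≡ 47; y = λ·(33 - 47) - 9 ≡ 18. → (47, 18)
6G: (47, 18) + (36, 58). λ = (58 - 18)/(36 - 47) ≡ 40/48 mod 59. 48⁻¹ ≡ 16 (mod 59) since 48·16 = 768 ≡ 1, so λ ≡ 50.
  x = λ² - 47 - 36 = 2500 - 83 ≡ 57; y = λ·(47 - 57) - 18 ≡ 13. → (57, 13)
7G: (57, 13) + (36, 58). λ = (58 - 13)/(36 - 57) ≡ 45/38 mod 59. 38⁻¹ ≡ 14 (mod 59), so λ ≡ 40.
  x = λ² - 57 - 36 = 1600 - 93 ≡ 32; y = λ·(57 - 32) - 13 ≡ 43. → (32, 43)
8G: (32, 43) + (36, 58). λ = (58 - 43)/(36 - 32) ≡ 15/4 mod 59. 4⁻¹ ≡ 15 (mod 59) since 4·15 = 60 ≡ 1, so λ ≡ 48.
  x = λ² - 32 - 36 = 2304 - 68 ≡ 53; y = λ·(32 - 53) - 43 ≡ 11. → (53, 11)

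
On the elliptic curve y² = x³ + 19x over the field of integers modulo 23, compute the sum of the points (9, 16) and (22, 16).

(9, 16) + (22, 16). λ = (16 - 16)/(22 - 9) ≡ 0/13 mod 23. 13⁻¹ ≡ 16 (mod 23), so λ ≡ 0.
  x = λ² - 9 - 22 = 0 - 31 ≡ 15; y = λ·(9 - 15) - 16 ≡ 7. → (15, 7)

(15, 7)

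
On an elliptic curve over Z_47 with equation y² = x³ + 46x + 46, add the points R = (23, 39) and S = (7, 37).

(6, 16)

(23, 39) + (7, 37). λ = (37 - 39)/(7 - 23) ≡ 45/31 mod 47. 31⁻¹ ≡ 44 (mod 47) since 31·44 = 1364 ≡ 1, so λ ≡ 6.
  x = λ² - 23 - 7 = 36 - 30 ≡ 6; y = λ·(23 - 6) - 39 ≡ 16. → (6, 16)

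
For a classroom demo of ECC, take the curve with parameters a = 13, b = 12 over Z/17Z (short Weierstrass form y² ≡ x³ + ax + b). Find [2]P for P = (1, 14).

(7, 2)

tangent at (1, 14): λ = (3·1² + 13)/(2·14) ≡ 16/11. 11⁻¹ ≡ 14 (mod 17), so λ ≡ 16·14 ≡ 3.
  x = λ² - 1 - 1 = 9 - 2 ≡ 7; y = λ·(1 - 7) - 14 ≡ 2. → (7, 2)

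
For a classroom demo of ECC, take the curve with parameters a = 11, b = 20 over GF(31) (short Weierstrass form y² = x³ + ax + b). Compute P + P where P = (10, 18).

tangent at (10, 18): λ = (3·10² + 11)/(2·18) ≡ 1/5. 5⁻¹ ≡ 25 (mod 31) since 5·25 = 125 ≡ 1, so λ ≡ 1·25 ≡ 25.
  x = λ² - 10 - 10 = 625 - 20 ≡ 16; y = λ·(10 - 16) - 18 ≡ 18. → (16, 18)

(16, 18)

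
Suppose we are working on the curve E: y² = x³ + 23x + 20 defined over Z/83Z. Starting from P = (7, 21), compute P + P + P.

(77, 9)

Repeated addition: build up to 3P.
2P: tangent at (7, 21): λ = (3·7² + 23)/(2·21) ≡ 4/42. 42⁻¹ ≡ 2 (mod 83), so λ ≡ 4·2 ≡ 8.
  x = λ² - 7 - 7 = 64 - 14 ≡ 50; y = λ·(7 - 50) - 21 ≡ 50. → (50, 50)
3P: (50, 50) + (7, 21). λ = (21 - 50)/(7 - 50) ≡ 54/40 mod 83. 40⁻¹ ≡ 27 (mod 83), so λ ≡ 47.
  x = λ² - 50 - 7 = 2209 - 57 ≡ 77; y = λ·(50 - 77) - 50 ≡ 9. → (77, 9)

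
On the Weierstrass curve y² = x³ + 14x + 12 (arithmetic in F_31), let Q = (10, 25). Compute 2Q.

tangent at (10, 25): λ = (3·10² + 14)/(2·25) ≡ 4/19. 19⁻¹ ≡ 18 (mod 31), so λ ≡ 4·18 ≡ 10.
  x = λ² - 10 - 10 = 100 - 20 ≡ 18; y = λ·(10 - 18) - 25 ≡ 19. → (18, 19)

(18, 19)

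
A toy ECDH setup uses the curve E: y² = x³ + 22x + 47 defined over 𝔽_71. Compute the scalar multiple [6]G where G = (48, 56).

(38, 34)

Double-and-add on 6 = (110)₂. Start with G = (48, 56) for the leading 1-bit.
double: tangent at (48, 56): λ = (3·48² + 22)/(2·56) ≡ 47/41. 41⁻¹ ≡ 26 (mod 71) since 41·26 = 1066 ≡ 1, so λ ≡ 47·26 ≡ 15.
  x = λ² - 48 - 48 = 225 - 96 ≡ 58; y = λ·(48 - 58) - 56 ≡ 7. → (58, 7)
add G: (58, 7) + (48, 56). λ = (56 - 7)/(48 - 58) ≡ 49/61 mod 71. 61⁻¹ ≡ 7 (mod 71) since 61·7 = 427 ≡ 1, so λ ≡ 59.
  x = λ² - 58 - 48 = 3481 - 106 ≡ 38; y = λ·(58 - 38) - 7 ≡ 37. → (38, 37)
double: tangent at (38, 37): λ = (3·38² + 22)/(2·37) ≡ 23/3. 3⁻¹ ≡ 24 (mod 71), so λ ≡ 23·24 ≡ 55.
  x = λ² - 38 - 38 = 3025 - 76 ≡ 38; y = λ·(38 - 38) - 37 ≡ 34. → (38, 34)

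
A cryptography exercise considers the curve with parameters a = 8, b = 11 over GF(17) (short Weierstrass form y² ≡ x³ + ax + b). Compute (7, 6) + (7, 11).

The two points share x = 7 and their y-coordinates satisfy 6 + 11 ≡ 0 (mod 17), so they are inverses. Their sum is 𝒪.

O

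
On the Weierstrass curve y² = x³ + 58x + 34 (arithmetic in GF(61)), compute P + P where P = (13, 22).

(19, 59)

tangent at (13, 22): λ = (3·13² + 58)/(2·22) ≡ 16/44. 44⁻¹ ≡ 43 (mod 61), so λ ≡ 16·43 ≡ 17.
  x = λ² - 13 - 13 = 289 - 26 ≡ 19; y = λ·(13 - 19) - 22 ≡ 59. → (19, 59)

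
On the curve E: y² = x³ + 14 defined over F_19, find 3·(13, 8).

Write P = (13, 8).
Repeated addition: build up to 3P.
2P: tangent at (13, 8): λ = (3·13² + 0)/(2·8) ≡ 13/16. 16⁻¹ ≡ 6 (mod 19), so λ ≡ 13·6 ≡ 2.
  x = λ² - 13 - 13 = 4 - 26 ≡ 16; y = λ·(13 - 16) - 8 ≡ 5. → (16, 5)
3P: (16, 5) + (13, 8). λ = (8 - 5)/(13 - 16) ≡ 3/16 mod 19. 16⁻¹ ≡ 6 (mod 19), so λ ≡ 18.
  x = λ² - 16 - 13 = 324 - 29 ≡ 10; y = λ·(16 - 10) - 5 ≡ 8. → (10, 8)

(10, 8)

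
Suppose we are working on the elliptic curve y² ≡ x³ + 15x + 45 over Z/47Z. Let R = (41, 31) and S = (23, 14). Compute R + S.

(38, 11)

(41, 31) + (23, 14). λ = (14 - 31)/(23 - 41) ≡ 30/29 mod 47. 29⁻¹ ≡ 13 (mod 47) since 29·13 = 377 ≡ 1, so λ ≡ 14.
  x = λ² - 41 - 23 = 196 - 64 ≡ 38; y = λ·(41 - 38) - 31 ≡ 11. → (38, 11)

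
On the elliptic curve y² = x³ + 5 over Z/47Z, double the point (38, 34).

tangent at (38, 34): λ = (3·38² + 0)/(2·34) ≡ 8/21. 21⁻¹ ≡ 9 (mod 47), so λ ≡ 8·9 ≡ 25.
  x = λ² - 38 - 38 = 625 - 76 ≡ 32; y = λ·(38 - 32) - 34 ≡ 22. → (32, 22)

(32, 22)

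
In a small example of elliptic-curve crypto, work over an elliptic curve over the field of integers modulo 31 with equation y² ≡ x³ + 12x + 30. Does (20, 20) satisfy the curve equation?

y² = 20² ≡ 28; x³ + 12x + 30 = 8270 ≡ 24 (mod 31). 28 ≠ 24.

no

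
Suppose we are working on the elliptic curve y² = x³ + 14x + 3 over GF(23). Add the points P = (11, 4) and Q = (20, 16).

(4, 13)

(11, 4) + (20, 16). λ = (16 - 4)/(20 - 11) ≡ 12/9 mod 23. 9⁻¹ ≡ 18 (mod 23) since 9·18 = 162 ≡ 1, so λ ≡ 9.
  x = λ² - 11 - 20 = 81 - 31 ≡ 4; y = λ·(11 - 4) - 4 ≡ 13. → (4, 13)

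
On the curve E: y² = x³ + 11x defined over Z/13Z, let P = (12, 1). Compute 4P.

Repeated addition: build up to 4P.
2P: tangent at (12, 1): λ = (3·12² + 11)/(2·1) ≡ 1/2. 2⁻¹ ≡ 7 (mod 13) since 2·7 = 14 ≡ 1, so λ ≡ 1·7 ≡ 7.
  x = λ² - 12 - 12 = 49 - 24 ≡ 12; y = λ·(12 - 12) - 1 ≡ 12. → (12, 12)
3P: (12, 12) + (12, 1): same x and y₁ ≡ -y₂, so the sum is ∞.
4P: ∞ + (12, 1) = (12, 1) (identity).

(12, 1)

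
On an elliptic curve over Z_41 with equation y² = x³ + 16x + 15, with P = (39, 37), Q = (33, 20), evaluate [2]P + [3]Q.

First 2P:
Repeated addition: build up to 2P.
2P: tangent at (39, 37): λ = (3·39² + 16)/(2·37) ≡ 28/33. 33⁻¹ ≡ 5 (mod 41) since 33·5 = 165 ≡ 1, so λ ≡ 28·5 ≡ 17.
  x = λ² - 39 - 39 = 289 - 78 ≡ 6; y = λ·(39 - 6) - 37 ≡ 32. → (6, 32)
2P = (6, 32).
Next 3Q:
Repeated addition: build up to 3Q.
2Q: tangent at (33, 20): λ = (3·33² + 16)/(2·20) ≡ 3/40. 40⁻¹ ≡ 40 (mod 41), so λ ≡ 3·40 ≡ 38.
  x = λ² - 33 - 33 = 1444 - 66 ≡ 25; y = λ·(33 - 25) - 20 ≡ 38. → (25, 38)
3Q: (25, 38) + (33, 20). λ = (20 - 38)/(33 - 25) ≡ 23/8 mod 41. 8⁻¹ ≡ 36 (mod 41) since 8·36 = 288 ≡ 1, so λ ≡ 8.
  x = λ² - 25 - 33 = 64 - 58 ≡ 6; y = λ·(25 - 6) - 38 ≡ 32. → (6, 32)
3Q = (6, 32).
Finally 2P + 3Q:
tangent at (6, 32): λ = (3·6² + 16)/(2·32) ≡ 1/23. 23⁻¹ ≡ 25 (mod 41), so λ ≡ 1·25 ≡ 25.
  x = λ² - 6 - 6 = 625 - 12 ≡ 39; y = λ·(6 - 39) - 32 ≡ 4. → (39, 4)

(39, 4)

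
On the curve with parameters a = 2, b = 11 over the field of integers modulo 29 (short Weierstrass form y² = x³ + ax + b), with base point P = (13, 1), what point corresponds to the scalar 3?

Repeated addition: build up to 3P.
2P: tangent at (13, 1): λ = (3·13² + 2)/(2·1) ≡ 16/2. 2⁻¹ ≡ 15 (mod 29), so λ ≡ 16·15 ≡ 8.
  x = λ² - 13 - 13 = 64 - 26 ≡ 9; y = λ·(13 - 9) - 1 ≡ 2. → (9, 2)
3P: (9, 2) + (13, 1). λ = (1 - 2)/(13 - 9) ≡ 28/4 mod 29. 4⁻¹ ≡ 22 (mod 29), so λ ≡ 7.
  x = λ² - 9 - 13 = 49 - 22 ≡ 27; y = λ·(9 - 27) - 2 ≡ 17. → (27, 17)

(27, 17)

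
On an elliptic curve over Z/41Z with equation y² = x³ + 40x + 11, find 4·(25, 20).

Write G = (25, 20).
Repeated addition: build up to 4G.
2G: tangent at (25, 20): λ = (3·25² + 40)/(2·20) ≡ 29/40. 40⁻¹ ≡ 40 (mod 41), so λ ≡ 29·40 ≡ 12.
  x = λ² - 25 - 25 = 144 - 50 ≡ 12; y = λ·(25 - 12) - 20 ≡ 13. → (12, 13)
3G: (12, 13) + (25, 20). λ = (20 - 13)/(25 - 12) ≡ 7/13 mod 41. 13⁻¹ ≡ 19 (mod 41), so λ ≡ 10.
  x = λ² - 12 - 25 = 100 - 37 ≡ 22; y = λ·(12 - 22) - 13 ≡ 10. → (22, 10)
4G: (22, 10) + (25, 20). λ = (20 - 10)/(25 - 22) ≡ 10/3 mod 41. 3⁻¹ ≡ 14 (mod 41) since 3·14 = 42 ≡ 1, so λ ≡ 17.
  x = λ² - 22 - 25 = 289 - 47 ≡ 37; y = λ·(22 - 37) - 10 ≡ 22. → (37, 22)

(37, 22)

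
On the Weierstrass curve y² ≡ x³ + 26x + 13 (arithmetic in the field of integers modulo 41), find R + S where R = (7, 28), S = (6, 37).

(27, 29)

(7, 28) + (6, 37). λ = (37 - 28)/(6 - 7) ≡ 9/40 mod 41. 40⁻¹ ≡ 40 (mod 41), so λ ≡ 32.
  x = λ² - 7 - 6 = 1024 - 13 ≡ 27; y = λ·(7 - 27) - 28 ≡ 29. → (27, 29)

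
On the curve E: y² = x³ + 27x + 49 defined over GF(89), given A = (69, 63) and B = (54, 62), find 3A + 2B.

First 3A:
Repeated addition: build up to 3A.
2A: tangent at (69, 63): λ = (3·69² + 27)/(2·63) ≡ 70/37. 37⁻¹ ≡ 77 (mod 89), so λ ≡ 70·77 ≡ 50.
  x = λ² - 69 - 69 = 2500 - 138 ≡ 48; y = λ·(69 - 48) - 63 ≡ 8. → (48, 8)
3A: (48, 8) + (69, 63). λ = (63 - 8)/(69 - 48) ≡ 55/21 mod 89. 21⁻¹ ≡ 17 (mod 89), so λ ≡ 45.
  x = λ² - 48 - 69 = 2025 - 117 ≡ 39; y = λ·(48 - 39) - 8 ≡ 41. → (39, 41)
3A = (39, 41).
Next 2B:
Repeated addition: build up to 2B.
2B: tangent at (54, 62): λ = (3·54² + 27)/(2·62) ≡ 53/35. 35⁻¹ ≡ 28 (mod 89), so λ ≡ 53·28 ≡ 60.
  x = λ² - 54 - 54 = 3600 - 108 ≡ 21; y = λ·(54 - 21) - 62 ≡ 49. → (21, 49)
2B = (21, 49).
Finally 3A + 2B:
(39, 41) + (21, 49). λ = (49 - 41)/(21 - 39) ≡ 8/71 mod 89. 71⁻¹ ≡ 84 (mod 89), so λ ≡ 49.
  x = λ² - 39 - 21 = 2401 - 60 ≡ 27; y = λ·(39 - 27) - 41 ≡ 13. → (27, 13)

(27, 13)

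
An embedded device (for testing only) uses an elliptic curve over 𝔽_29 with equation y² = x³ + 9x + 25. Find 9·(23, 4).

(8, 0)

Write Q = (23, 4).
Repeated addition: build up to 9Q.
2Q: tangent at (23, 4): λ = (3·23² + 9)/(2·4) ≡ 1/8. 8⁻¹ ≡ 11 (mod 29), so λ ≡ 1·11 ≡ 11.
  x = λ² - 23 - 23 = 121 - 46 ≡ 17; y = λ·(23 - 17) - 4 ≡ 4. → (17, 4)
3Q: (17, 4) + (23, 4). λ = (4 - 4)/(23 - 17) ≡ 0/6 mod 29. 6⁻¹ ≡ 5 (mod 29), so λ ≡ 0.
  x = λ² - 17 - 23 = 0 - 40 ≡ 18; y = λ·(17 - 18) - 4 ≡ 25. → (18, 25)
4Q: (18, 25) + (23, 4). λ = (4 - 25)/(23 - 18) ≡ 8/5 mod 29. 5⁻¹ ≡ 6 (mod 29) since 5·6 = 30 ≡ 1, so λ ≡ 19.
  x = λ² - 18 - 23 = 361 - 41 ≡ 1; y = λ·(18 - 1) - 25 ≡ 8. → (1, 8)
5Q: (1, 8) + (23, 4). λ = (4 - 8)/(23 - 1) ≡ 25/22 mod 29. 22⁻¹ ≡ 4 (mod 29), so λ ≡ 13.
  x = λ² - 1 - 23 = 169 - 24 ≡ 0; y = λ·(1 - 0) - 8 ≡ 5. → (0, 5)
6Q: (0, 5) + (23, 4). λ = (4 - 5)/(23 - 0) ≡ 28/23 mod 29. 23⁻¹ ≡ 24 (mod 29), so λ ≡ 5.
  x = λ² - 0 - 23 = 25 - 23 ≡ 2; y = λ·(0 - 2) - 5 ≡ 14. → (2, 14)
7Q: (2, 14) + (23, 4). λ = (4 - 14)/(23 - 2) ≡ 19/21 mod 29. 21⁻¹ ≡ 18 (mod 29) since 21·18 = 378 ≡ 1, so λ ≡ 23.
  x = λ² - 2 - 23 = 529 - 25 ≡ 11; y = λ·(2 - 11) - 14 ≡ 11. → (11, 11)
8Q: (11, 11) + (23, 4). λ = (4 - 11)/(23 - 11) ≡ 22/12 mod 29. 12⁻¹ ≡ 17 (mod 29), so λ ≡ 26.
  x = λ² - 11 - 23 = 676 - 34 ≡ 4; y = λ·(11 - 4) - 11 ≡ 26. → (4, 26)
9Q: (4, 26) + (23, 4). λ = (4 - 26)/(23 - 4) ≡ 7/19 mod 29. 19⁻¹ ≡ 26 (mod 29), so λ ≡ 8.
  x = λ² - 4 - 23 = 64 - 27 ≡ 8; y = λ·(4 - 8) - 26 ≡ 0. → (8, 0)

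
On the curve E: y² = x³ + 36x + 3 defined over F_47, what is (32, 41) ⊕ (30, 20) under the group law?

(13, 41)

(32, 41) + (30, 20). λ = (20 - 41)/(30 - 32) ≡ 26/45 mod 47. 45⁻¹ ≡ 23 (mod 47), so λ ≡ 34.
  x = λ² - 32 - 30 = 1156 - 62 ≡ 13; y = λ·(32 - 13) - 41 ≡ 41. → (13, 41)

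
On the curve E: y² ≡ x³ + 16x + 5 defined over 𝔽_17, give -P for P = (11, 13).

(11, 4)

-(11, 13) = (11, -13 mod 17) = (11, 4).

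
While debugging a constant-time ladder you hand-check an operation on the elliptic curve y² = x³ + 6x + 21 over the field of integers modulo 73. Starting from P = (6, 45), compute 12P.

(14, 32)

Repeated addition: build up to 12P.
2P: tangent at (6, 45): λ = (3·6² + 6)/(2·45) ≡ 41/17. 17⁻¹ ≡ 43 (mod 73) since 17·43 = 731 ≡ 1, so λ ≡ 41·43 ≡ 11.
  x = λ² - 6 - 6 = 121 - 12 ≡ 36; y = λ·(6 - 36) - 45 ≡ 63. → (36, 63)
3P: (36, 63) + (6, 45). λ = (45 - 63)/(6 - 36) ≡ 55/43 mod 73. 43⁻¹ ≡ 17 (mod 73) since 43·17 = 731 ≡ 1, so λ ≡ 59.
  x = λ² - 36 - 6 = 3481 - 42 ≡ 8; y = λ·(36 - 8) - 63 ≡ 56. → (8, 56)
4P: (8, 56) + (6, 45). λ = (45 - 56)/(6 - 8) ≡ 62/71 mod 73. 71⁻¹ ≡ 36 (mod 73) since 71·36 = 2556 ≡ 1, so λ ≡ 42.
  x = λ² - 8 - 6 = 1764 - 14 ≡ 71; y = λ·(8 - 71) - 56 ≡ 72. → (71, 72)
5P: (71, 72) + (6, 45). λ = (45 - 72)/(6 - 71) ≡ 46/8 mod 73. 8⁻¹ ≡ 64 (mod 73), so λ ≡ 24.
  x = λ² - 71 - 6 = 576 - 77 ≡ 61; y = λ·(71 - 61) - 72 ≡ 22. → (61, 22)
6P: (61, 22) + (6, 45). λ = (45 - 22)/(6 - 61) ≡ 23/18 mod 73. 18⁻¹ ≡ 69 (mod 73) since 18·69 = 1242 ≡ 1, so λ ≡ 54.
  x = λ² - 61 - 6 = 2916 - 67 ≡ 2; y = λ·(61 - 2) - 22 ≡ 25. → (2, 25)
7P: (2, 25) + (6, 45). λ = (45 - 25)/(6 - 2) ≡ 20/4 mod 73. 4⁻¹ ≡ 55 (mod 73), so λ ≡ 5.
  x = λ² - 2 - 6 = 25 - 8 ≡ 17; y = λ·(2 - 17) - 25 ≡ 46. → (17, 46)
8P: (17, 46) + (6, 45). λ = (45 - 46)/(6 - 17) ≡ 72/62 mod 73. 62⁻¹ ≡ 53 (mod 73), so λ ≡ 20.
  x = λ² - 17 - 6 = 400 - 23 ≡ 12; y = λ·(17 - 12) - 46 ≡ 54. → (12, 54)
9P: (12, 54) + (6, 45). λ = (45 - 54)/(6 - 12) ≡ 64/67 mod 73. 67⁻¹ ≡ 12 (mod 73), so λ ≡ 38.
  x = λ² - 12 - 6 = 1444 - 18 ≡ 39; y = λ·(12 - 39) - 54 ≡ 15. → (39, 15)
10P: (39, 15) + (6, 45). λ = (45 - 15)/(6 - 39) ≡ 30/40 mod 73. 40⁻¹ ≡ 42 (mod 73), so λ ≡ 19.
  x = λ² - 39 - 6 = 361 - 45 ≡ 24; y = λ·(39 - 24) - 15 ≡ 51. → (24, 51)
11P: (24, 51) + (6, 45). λ = (45 - 51)/(6 - 24) ≡ 67/55 mod 73. 55⁻¹ ≡ 4 (mod 73), so λ ≡ 49.
  x = λ² - 24 - 6 = 2401 - 30 ≡ 35; y = λ·(24 - 35) - 51 ≡ 67. → (35, 67)
12P: (35, 67) + (6, 45). λ = (45 - 67)/(6 - 35) ≡ 51/44 mod 73. 44⁻¹ ≡ 5 (mod 73), so λ ≡ 36.
  x = λ² - 35 - 6 = 1296 - 41 ≡ 14; y = λ·(35 - 14) - 67 ≡ 32. → (14, 32)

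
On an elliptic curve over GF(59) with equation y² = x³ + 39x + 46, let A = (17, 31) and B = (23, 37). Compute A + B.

(20, 25)

(17, 31) + (23, 37). λ = (37 - 31)/(23 - 17) ≡ 6/6 mod 59. 6⁻¹ ≡ 10 (mod 59) since 6·10 = 60 ≡ 1, so λ ≡ 1.
  x = λ² - 17 - 23 = 1 - 40 ≡ 20; y = λ·(17 - 20) - 31 ≡ 25. → (20, 25)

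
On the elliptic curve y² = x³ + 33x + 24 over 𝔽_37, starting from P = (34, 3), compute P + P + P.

(20, 10)

Repeated addition: build up to 3P.
2P: tangent at (34, 3): λ = (3·34² + 33)/(2·3) ≡ 23/6. 6⁻¹ ≡ 31 (mod 37) since 6·31 = 186 ≡ 1, so λ ≡ 23·31 ≡ 10.
  x = λ² - 34 - 34 = 100 - 68 ≡ 32; y = λ·(34 - 32) - 3 ≡ 17. → (32, 17)
3P: (32, 17) + (34, 3). λ = (3 - 17)/(34 - 32) ≡ 23/2 mod 37. 2⁻¹ ≡ 19 (mod 37), so λ ≡ 30.
  x = λ² - 32 - 34 = 900 - 66 ≡ 20; y = λ·(32 - 20) - 17 ≡ 10. → (20, 10)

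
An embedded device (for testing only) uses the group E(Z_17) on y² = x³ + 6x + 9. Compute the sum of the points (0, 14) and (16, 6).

(14, 10)

(0, 14) + (16, 6). λ = (6 - 14)/(16 - 0) ≡ 9/16 mod 17. 16⁻¹ ≡ 16 (mod 17), so λ ≡ 8.
  x = λ² - 0 - 16 = 64 - 16 ≡ 14; y = λ·(0 - 14) - 14 ≡ 10. → (14, 10)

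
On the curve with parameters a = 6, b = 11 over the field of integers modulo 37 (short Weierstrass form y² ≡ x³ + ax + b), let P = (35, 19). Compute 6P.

Double-and-add on 6 = (110)₂. Start with P = (35, 19) for the leading 1-bit.
double: tangent at (35, 19): λ = (3·35² + 6)/(2·19) ≡ 18/1. 1⁻¹ ≡ 1 (mod 37), so λ ≡ 18·1 ≡ 18.
  x = λ² - 35 - 35 = 324 - 70 ≡ 32; y = λ·(35 - 32) - 19 ≡ 35. → (32, 35)
add P: (32, 35) + (35, 19). λ = (19 - 35)/(35 - 32) ≡ 21/3 mod 37. 3⁻¹ ≡ 25 (mod 37), so λ ≡ 7.
  x = λ² - 32 - 35 = 49 - 67 ≡ 19; y = λ·(32 - 19) - 35 ≡ 19. → (19, 19)
double: tangent at (19, 19): λ = (3·19² + 6)/(2·19) ≡ 16/1. 1⁻¹ ≡ 1 (mod 37), so λ ≡ 16·1 ≡ 16.
  x = λ² - 19 - 19 = 256 - 38 ≡ 33; y = λ·(19 - 33) - 19 ≡ 16. → (33, 16)

(33, 16)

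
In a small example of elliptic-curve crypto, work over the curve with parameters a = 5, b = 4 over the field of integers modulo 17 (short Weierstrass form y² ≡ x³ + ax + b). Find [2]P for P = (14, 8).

(10, 0)

tangent at (14, 8): λ = (3·14² + 5)/(2·8) ≡ 15/16. 16⁻¹ ≡ 16 (mod 17), so λ ≡ 15·16 ≡ 2.
  x = λ² - 14 - 14 = 4 - 28 ≡ 10; y = λ·(14 - 10) - 8 ≡ 0. → (10, 0)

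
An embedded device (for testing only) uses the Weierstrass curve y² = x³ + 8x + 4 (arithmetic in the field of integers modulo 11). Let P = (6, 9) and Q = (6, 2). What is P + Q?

O

The two points share x = 6 and their y-coordinates satisfy 9 + 2 ≡ 0 (mod 11), so they are inverses. Their sum is ∞.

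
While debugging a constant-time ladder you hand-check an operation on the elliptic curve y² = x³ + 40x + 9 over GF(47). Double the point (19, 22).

tangent at (19, 22): λ = (3·19² + 40)/(2·22) ≡ 42/44. 44⁻¹ ≡ 31 (mod 47), so λ ≡ 42·31 ≡ 33.
  x = λ² - 19 - 19 = 1089 - 38 ≡ 17; y = λ·(19 - 17) - 22 ≡ 44. → (17, 44)

(17, 44)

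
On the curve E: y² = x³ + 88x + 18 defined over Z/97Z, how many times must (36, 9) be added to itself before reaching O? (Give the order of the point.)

5

2P: tangent at (36, 9): λ = (3·36² + 88)/(2·9) ≡ 96/18. 18⁻¹ ≡ 27 (mod 97), so λ ≡ 96·27 ≡ 70.
  x = λ² - 36 - 36 = 4900 - 72 ≡ 75; y = λ·(36 - 75) - 9 ≡ 74. → (75, 74)
3P: (75, 74) + (36, 9). λ = (9 - 74)/(36 - 75) ≡ 32/58 mod 97. 58⁻¹ ≡ 92 (mod 97), so λ ≡ 34.
  x = λ² - 75 - 36 = 1156 - 111 ≡ 75; y = λ·(75 - 75) - 74 ≡ 23. → (75, 23)
4P: (75, 23) + (36, 9). λ = (9 - 23)/(36 - 75) ≡ 83/58 mod 97. 58⁻¹ ≡ 92 (mod 97), so λ ≡ 70.
  x = λ² - 75 - 36 = 4900 - 111 ≡ 36; y = λ·(75 - 36) - 23 ≡ 88. → (36, 88)
5P: (36, 88) + (36, 9): same x and y₁ ≡ -y₂, so the sum is O.
5P = O, so the order is 5.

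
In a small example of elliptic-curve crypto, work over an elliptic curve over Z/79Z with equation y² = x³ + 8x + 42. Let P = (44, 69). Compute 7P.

Double-and-add on 7 = (111)₂. Start with P = (44, 69) for the leading 1-bit.
double: tangent at (44, 69): λ = (3·44² + 8)/(2·69) ≡ 49/59. 59⁻¹ ≡ 75 (mod 79), so λ ≡ 49·75 ≡ 41.
  x = λ² - 44 - 44 = 1681 - 88 ≡ 13; y = λ·(44 - 13) - 69 ≡ 17. → (13, 17)
add P: (13, 17) + (44, 69). λ = (69 - 17)/(44 - 13) ≡ 52/31 mod 79. 31⁻¹ ≡ 51 (mod 79) since 31·51 = 1581 ≡ 1, so λ ≡ 45.
  x = λ² - 13 - 44 = 2025 - 57 ≡ 72; y = λ·(13 - 72) - 17 ≡ 14. → (72, 14)
double: tangent at (72, 14): λ = (3·72² + 8)/(2·14) ≡ 76/28. 28⁻¹ ≡ 48 (mod 79), so λ ≡ 76·48 ≡ 14.
  x = λ² - 72 - 72 = 196 - 144 ≡ 52; y = λ·(72 - 52) - 14 ≡ 29. → (52, 29)
add P: (52, 29) + (44, 69). λ = (69 - 29)/(44 - 52) ≡ 40/71 mod 79. 71⁻¹ ≡ 69 (mod 79) since 71·69 = 4899 ≡ 1, so λ ≡ 74.
  x = λ² - 52 - 44 = 5476 - 96 ≡ 8; y = λ·(52 - 8) - 29 ≡ 67. → (8, 67)

(8, 67)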